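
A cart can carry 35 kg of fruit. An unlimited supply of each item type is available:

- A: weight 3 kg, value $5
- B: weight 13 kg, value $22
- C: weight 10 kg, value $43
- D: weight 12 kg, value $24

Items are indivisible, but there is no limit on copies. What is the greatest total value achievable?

Best value-per-unit is C at 43/10; filling with it alone gives 3×43 = 129.
Optimal mix: 1×A + 3×C → weight 33, value 134.

$134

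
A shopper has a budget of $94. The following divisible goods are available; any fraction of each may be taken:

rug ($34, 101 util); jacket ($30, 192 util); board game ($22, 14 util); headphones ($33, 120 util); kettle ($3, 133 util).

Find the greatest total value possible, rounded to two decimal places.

Take in order of value per unit:
- kettle (133/3 per unit): all 3 → value 133, running total 133.00
- jacket (192/30 per unit): all 30 → value 192, running total 325.00
- headphones (120/33 per unit): all 33 → value 120, running total 445.00
- rug (101/34 per unit): 28 of 34 → value 28×101/34 = 83.1765, running total 528.18
Total 528.18.

528.18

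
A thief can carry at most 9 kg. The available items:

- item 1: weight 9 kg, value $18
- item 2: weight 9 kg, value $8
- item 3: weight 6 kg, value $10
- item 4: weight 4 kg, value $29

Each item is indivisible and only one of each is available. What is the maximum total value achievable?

$29

Check high-value combinations within 9 kg:
- item 4: weight 4, value 29
- item 1: weight 9, value 18
- item 3: weight 6, value 10
Best: $29.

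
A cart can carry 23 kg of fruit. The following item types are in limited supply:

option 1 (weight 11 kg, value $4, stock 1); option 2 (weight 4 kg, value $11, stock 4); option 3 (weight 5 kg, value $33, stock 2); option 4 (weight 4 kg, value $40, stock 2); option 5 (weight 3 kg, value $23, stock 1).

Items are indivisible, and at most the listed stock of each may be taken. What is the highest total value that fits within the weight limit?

Best selections within weight 23 and stock limits:
- 2×option 3 + 2×option 4 + 1×option 5: weight 21, value 169
- 1×option 2 + 2×option 3 + 2×option 4: weight 22, value 157
Best: $169.

$169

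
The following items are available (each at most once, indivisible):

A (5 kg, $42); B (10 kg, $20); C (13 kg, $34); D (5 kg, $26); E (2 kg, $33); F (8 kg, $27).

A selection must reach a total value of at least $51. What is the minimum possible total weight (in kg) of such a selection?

Subsets with value ≥ 51, sorted by total weight:
- A+E: weight 7, value 75
- D+E: weight 7, value 59
- A+D: weight 10, value 68
Minimum weight: 7 kg.

7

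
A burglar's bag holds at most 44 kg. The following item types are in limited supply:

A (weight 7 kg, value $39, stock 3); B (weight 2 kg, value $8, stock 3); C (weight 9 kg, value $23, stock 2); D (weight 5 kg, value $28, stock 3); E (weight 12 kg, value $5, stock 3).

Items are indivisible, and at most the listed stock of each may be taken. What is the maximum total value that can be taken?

Top feasible selections:
- 3×A + 3×B + 3×D: weight 42, value 225
- 3×A + 2×B + 3×D: weight 40, value 217
- 3×A + 2×B + 1×C + 2×D: weight 44, value 212
- 3×A + 1×B + 3×D: weight 38, value 209
Best: $225.

$225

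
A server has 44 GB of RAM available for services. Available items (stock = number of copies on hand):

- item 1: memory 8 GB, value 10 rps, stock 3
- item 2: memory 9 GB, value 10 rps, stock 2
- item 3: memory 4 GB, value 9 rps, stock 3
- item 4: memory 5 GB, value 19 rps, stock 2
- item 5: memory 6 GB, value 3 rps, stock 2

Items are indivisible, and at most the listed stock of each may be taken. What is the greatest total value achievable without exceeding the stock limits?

Best selections within memory 44 and stock limits:
- 2×item 1 + 3×item 3 + 2×item 4 + 1×item 5: memory 44, value 88
- 3×item 1 + 2×item 3 + 2×item 4: memory 42, value 86
- 2×item 1 + 1×item 2 + 2×item 3 + 2×item 4: memory 43, value 86
- 1×item 1 + 2×item 2 + 2×item 3 + 2×item 4: memory 44, value 86
Best: 88 rps.

88 rps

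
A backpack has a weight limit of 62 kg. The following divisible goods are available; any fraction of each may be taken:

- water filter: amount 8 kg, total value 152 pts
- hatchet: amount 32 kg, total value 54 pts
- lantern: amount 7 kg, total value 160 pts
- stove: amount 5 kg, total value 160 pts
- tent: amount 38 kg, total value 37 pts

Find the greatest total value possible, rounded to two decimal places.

Take in order of value per unit:
- stove (160/5 per unit): all 5 → value 160, running total 160.00
- lantern (160/7 per unit): all 7 → value 160, running total 320.00
- water filter (152/8 per unit): all 8 → value 152, running total 472.00
- hatchet (54/32 per unit): all 32 → value 54, running total 526.00
- tent (37/38 per unit): 10 of 38 → value 10×37/38 = 9.7368, running total 535.74
Total 535.74.

535.74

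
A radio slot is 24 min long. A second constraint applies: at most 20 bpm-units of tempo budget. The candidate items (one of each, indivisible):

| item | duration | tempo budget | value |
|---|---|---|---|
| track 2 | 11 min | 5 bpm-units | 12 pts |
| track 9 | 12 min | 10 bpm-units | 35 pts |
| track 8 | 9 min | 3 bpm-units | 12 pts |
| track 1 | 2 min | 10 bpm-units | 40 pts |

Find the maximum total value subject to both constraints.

Feasible sets respecting both limits:
- track 9+track 1: duration 14, tempo budget 20, value 75
- track 2+track 8+track 1: duration 22, tempo budget 18, value 64
- track 2+track 1: duration 13, tempo budget 15, value 52
- track 8+track 1: duration 11, tempo budget 13, value 52
Best: 75 pts.

75 pts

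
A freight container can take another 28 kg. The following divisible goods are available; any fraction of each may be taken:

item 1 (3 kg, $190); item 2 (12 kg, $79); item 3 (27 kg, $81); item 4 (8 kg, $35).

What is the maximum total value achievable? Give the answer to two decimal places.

319.00

Take in order of value per unit:
- item 1 (190/3 per unit): all 3 → value 190, running total 190.00
- item 2 (79/12 per unit): all 12 → value 79, running total 269.00
- item 4 (35/8 per unit): all 8 → value 35, running total 304.00
- item 3 (81/27 per unit): 5 of 27 → value 5×81/27 = 15.0000, running total 319.00
Total 319.00.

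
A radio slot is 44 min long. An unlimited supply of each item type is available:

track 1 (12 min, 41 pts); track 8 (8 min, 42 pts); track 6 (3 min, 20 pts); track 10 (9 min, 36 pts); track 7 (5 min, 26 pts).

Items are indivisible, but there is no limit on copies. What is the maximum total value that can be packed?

286 pts

Best value-per-unit is track 6 at 20/3; filling with it alone gives 14×20 = 280.
Optimal mix: 13×track 6 + 1×track 7 → duration 44, value 286.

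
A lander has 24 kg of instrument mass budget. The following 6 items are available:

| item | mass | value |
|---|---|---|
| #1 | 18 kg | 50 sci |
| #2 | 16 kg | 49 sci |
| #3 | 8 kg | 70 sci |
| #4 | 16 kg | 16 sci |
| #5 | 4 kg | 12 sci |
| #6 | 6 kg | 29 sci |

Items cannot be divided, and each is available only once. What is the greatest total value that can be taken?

119 sci

This is a 0/1 knapsack; check combinations near the capacity.
- #2+#3: mass 16+8=24, value 49+70=119
- #3+#5+#6: mass 8+4+6=18, value 70+12+29=111
- #3+#6: mass 8+6=14, value 70+29=99
- #3+#4: mass 8+16=24, value 70+16=86
- #3+#5: mass 8+4=12, value 70+12=82
Best: 119 sci.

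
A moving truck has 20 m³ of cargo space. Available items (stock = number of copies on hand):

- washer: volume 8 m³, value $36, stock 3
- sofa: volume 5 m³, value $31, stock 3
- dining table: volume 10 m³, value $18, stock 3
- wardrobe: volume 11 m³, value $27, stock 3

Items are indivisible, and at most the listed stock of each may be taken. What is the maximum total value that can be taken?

$98

Best selections within volume 20 and stock limits:
- 1×washer + 2×sofa: volume 18, value 98
- 3×sofa: volume 15, value 93
- 2×sofa + 1×dining table: volume 20, value 80
Best: $98.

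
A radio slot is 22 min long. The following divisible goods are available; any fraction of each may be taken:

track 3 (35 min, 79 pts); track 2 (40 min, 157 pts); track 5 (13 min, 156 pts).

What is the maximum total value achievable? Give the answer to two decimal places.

191.33

Take in order of value per unit:
- track 5 (156/13 per unit): all 13 → value 156, running total 156.00
- track 2 (157/40 per unit): 9 of 40 → value 9×157/40 = 35.3250, running total 191.33
Total 191.33.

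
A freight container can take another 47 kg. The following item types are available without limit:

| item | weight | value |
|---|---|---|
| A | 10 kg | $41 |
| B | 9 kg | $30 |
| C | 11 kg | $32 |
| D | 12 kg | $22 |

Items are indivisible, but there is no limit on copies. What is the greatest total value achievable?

$172

Best value-per-unit is A at 41/10; filling with it alone gives 4×41 = 164.
Optimal mix: 2×A + 3×B → weight 47, value 172.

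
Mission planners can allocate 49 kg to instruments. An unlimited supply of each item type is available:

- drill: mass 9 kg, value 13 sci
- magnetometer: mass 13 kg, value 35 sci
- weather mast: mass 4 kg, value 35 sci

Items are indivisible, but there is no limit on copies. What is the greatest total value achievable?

Best value-per-unit is weather mast at 35/4, and filling with it alone uses mass 12×4=48. No mix of the others beats 12×35 = 420.

420 sci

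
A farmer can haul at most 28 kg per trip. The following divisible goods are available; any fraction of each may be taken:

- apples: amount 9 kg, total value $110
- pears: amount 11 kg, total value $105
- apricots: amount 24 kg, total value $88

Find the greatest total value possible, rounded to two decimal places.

244.33

Take in order of value per unit:
- apples (110/9 per unit): all 9 → value 110, running total 110.00
- pears (105/11 per unit): all 11 → value 105, running total 215.00
- apricots (88/24 per unit): 8 of 24 → value 8×88/24 = 29.3333, running total 244.33
Total 244.33.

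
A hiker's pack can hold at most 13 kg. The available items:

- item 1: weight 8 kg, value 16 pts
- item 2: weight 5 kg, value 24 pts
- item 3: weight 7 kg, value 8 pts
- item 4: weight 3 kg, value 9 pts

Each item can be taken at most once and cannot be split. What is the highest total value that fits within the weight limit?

40 pts

Check high-value combinations within 13 kg:
- item 1+item 2: weight 8+5=13, value 16+24=40
- item 2+item 4: weight 5+3=8, value 24+9=33
- item 2+item 3: weight 5+7=12, value 24+8=32
Best: 40 pts.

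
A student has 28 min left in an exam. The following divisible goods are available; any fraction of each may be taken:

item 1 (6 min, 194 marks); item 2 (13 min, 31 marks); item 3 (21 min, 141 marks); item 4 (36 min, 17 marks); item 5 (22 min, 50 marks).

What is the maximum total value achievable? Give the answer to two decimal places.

337.38

Take in order of value per unit:
- item 1 (194/6 per unit): all 6 → value 194, running total 194.00
- item 3 (141/21 per unit): all 21 → value 141, running total 335.00
- item 2 (31/13 per unit): 1 of 13 → value 1×31/13 = 2.3846, running total 337.38
Total 337.38.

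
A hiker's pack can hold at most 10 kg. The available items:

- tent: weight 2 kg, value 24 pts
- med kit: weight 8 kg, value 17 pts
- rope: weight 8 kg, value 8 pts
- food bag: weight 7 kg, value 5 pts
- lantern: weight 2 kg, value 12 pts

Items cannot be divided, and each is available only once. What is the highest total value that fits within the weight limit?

Check high-value combinations within 10 kg:
- tent+med kit: weight 2+8=10, value 24+17=41
- tent+lantern: weight 2+2=4, value 24+12=36
- tent+rope: weight 2+8=10, value 24+8=32
Best: 41 pts.

41 pts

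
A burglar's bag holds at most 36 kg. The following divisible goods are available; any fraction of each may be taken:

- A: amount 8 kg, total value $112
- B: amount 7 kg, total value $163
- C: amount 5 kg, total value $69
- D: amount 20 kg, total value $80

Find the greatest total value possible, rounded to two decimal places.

Take in order of value per unit:
- B (163/7 per unit): all 7 → value 163, running total 163.00
- A (112/8 per unit): all 8 → value 112, running total 275.00
- C (69/5 per unit): all 5 → value 69, running total 344.00
- D (80/20 per unit): 16 of 20 → value 16×80/20 = 64.0000, running total 408.00
Total 408.00.

408.00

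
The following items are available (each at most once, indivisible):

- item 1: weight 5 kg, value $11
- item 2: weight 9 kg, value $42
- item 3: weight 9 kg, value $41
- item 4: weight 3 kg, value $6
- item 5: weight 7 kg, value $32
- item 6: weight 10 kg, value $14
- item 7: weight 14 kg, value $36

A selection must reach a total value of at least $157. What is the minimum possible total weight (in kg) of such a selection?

Subsets with value ≥ 157, sorted by total weight:
- item 2+item 3+item 4+item 5+item 7: weight 42, value 157
- item 1+item 2+item 3+item 5+item 7: weight 44, value 162
Minimum weight: 42 kg.

42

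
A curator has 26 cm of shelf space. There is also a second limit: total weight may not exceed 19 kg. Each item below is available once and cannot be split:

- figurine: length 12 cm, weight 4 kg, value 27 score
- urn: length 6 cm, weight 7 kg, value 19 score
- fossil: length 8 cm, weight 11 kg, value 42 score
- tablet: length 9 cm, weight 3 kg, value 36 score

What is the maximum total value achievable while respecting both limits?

Feasible sets respecting both limits:
- fossil+tablet: length 17, weight 14, value 78
- figurine+fossil: length 20, weight 15, value 69
- figurine+tablet: length 21, weight 7, value 63
Best: 78 score.

78 score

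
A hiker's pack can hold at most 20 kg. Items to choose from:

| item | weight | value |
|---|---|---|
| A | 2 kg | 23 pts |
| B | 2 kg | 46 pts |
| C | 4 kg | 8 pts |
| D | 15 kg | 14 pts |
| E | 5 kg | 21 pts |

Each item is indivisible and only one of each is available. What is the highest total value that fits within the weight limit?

This is a 0/1 knapsack; check combinations near the capacity.
- A+B+C+E: weight 2+2+4+5=13, value 23+46+8+21=98
- A+B+E: weight 2+2+5=9, value 23+46+21=90
- A+B+D: weight 2+2+15=19, value 23+46+14=83
Best: 98 pts.

98 pts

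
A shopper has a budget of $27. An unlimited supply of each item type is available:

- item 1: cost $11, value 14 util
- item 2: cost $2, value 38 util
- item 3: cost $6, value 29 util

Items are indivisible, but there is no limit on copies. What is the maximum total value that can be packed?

Best value-per-unit is item 2 at 38/2, and filling with it alone uses cost 13×2=26. No mix of the others beats 13×38 = 494.

494 util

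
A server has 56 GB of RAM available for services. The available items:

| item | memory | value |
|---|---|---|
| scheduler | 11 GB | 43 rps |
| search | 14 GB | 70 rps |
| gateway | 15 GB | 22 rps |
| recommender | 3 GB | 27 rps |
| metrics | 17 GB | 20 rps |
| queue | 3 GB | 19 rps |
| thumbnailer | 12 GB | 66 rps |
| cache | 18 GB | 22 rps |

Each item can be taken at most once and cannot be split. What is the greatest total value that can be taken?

Check high-value combinations within 56 GB:
- scheduler+search+gateway+recommender+thumbnailer: memory 11+14+15+3+12=55, value 43+70+22+27+66=228
- scheduler+search+recommender+queue+thumbnailer: memory 11+14+3+3+12=43, value 43+70+27+19+66=225
- scheduler+search+gateway+queue+thumbnailer: memory 11+14+15+3+12=55, value 43+70+22+19+66=220
Best: 228 rps.

228 rps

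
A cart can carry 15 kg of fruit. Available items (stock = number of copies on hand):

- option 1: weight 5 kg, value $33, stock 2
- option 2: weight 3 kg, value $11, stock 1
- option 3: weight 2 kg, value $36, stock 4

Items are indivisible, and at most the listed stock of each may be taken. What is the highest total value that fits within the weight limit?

$177

Best selections within weight 15 and stock limits:
- 1×option 1 + 4×option 3: weight 13, value 177
- 1×option 2 + 4×option 3: weight 11, value 155
- 1×option 1 + 1×option 2 + 3×option 3: weight 14, value 152
Best: $177.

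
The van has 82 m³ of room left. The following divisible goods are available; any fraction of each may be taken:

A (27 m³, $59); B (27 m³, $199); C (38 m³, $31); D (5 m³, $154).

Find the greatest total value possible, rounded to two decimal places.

Take in order of value per unit:
- D (154/5 per unit): all 5 → value 154, running total 154.00
- B (199/27 per unit): all 27 → value 199, running total 353.00
- A (59/27 per unit): all 27 → value 59, running total 412.00
- C (31/38 per unit): 23 of 38 → value 23×31/38 = 18.7632, running total 430.76
Total 430.76.

430.76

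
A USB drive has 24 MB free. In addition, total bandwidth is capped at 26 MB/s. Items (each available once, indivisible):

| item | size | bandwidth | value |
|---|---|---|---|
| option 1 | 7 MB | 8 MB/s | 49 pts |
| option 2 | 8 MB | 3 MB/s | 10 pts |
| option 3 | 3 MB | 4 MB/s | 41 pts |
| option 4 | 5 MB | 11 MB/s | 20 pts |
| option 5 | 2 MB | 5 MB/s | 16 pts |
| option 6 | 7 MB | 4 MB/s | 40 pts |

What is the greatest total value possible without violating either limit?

Feasible sets respecting both limits:
- option 1+option 3+option 5+option 6: size 19, bandwidth 21, value 146
- option 1+option 3+option 6: size 17, bandwidth 16, value 130
- option 1+option 2+option 3+option 4: size 23, bandwidth 26, value 120
Best: 146 pts.

146 pts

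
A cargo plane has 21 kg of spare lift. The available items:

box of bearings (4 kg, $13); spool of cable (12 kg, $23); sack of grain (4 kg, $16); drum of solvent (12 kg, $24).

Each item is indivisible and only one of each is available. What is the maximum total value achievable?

$53

This is a 0/1 knapsack; check combinations near the capacity.
- box of bearings+sack of grain+drum of solvent: weight 4+4+12=20, value 13+16+24=53
- box of bearings+spool of cable+sack of grain: weight 4+12+4=20, value 13+23+16=52
- sack of grain+drum of solvent: weight 4+12=16, value 16+24=40
- spool of cable+sack of grain: weight 12+4=16, value 23+16=39
- box of bearings+drum of solvent: weight 4+12=16, value 13+24=37
Best: $53.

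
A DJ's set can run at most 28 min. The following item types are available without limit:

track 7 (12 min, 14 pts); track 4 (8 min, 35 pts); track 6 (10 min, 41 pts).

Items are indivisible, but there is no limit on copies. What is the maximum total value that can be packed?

117 pts

Best value-per-unit is track 4 at 35/8; filling with it alone gives 3×35 = 105.
Optimal mix: 1×track 4 + 2×track 6 → duration 28, value 117.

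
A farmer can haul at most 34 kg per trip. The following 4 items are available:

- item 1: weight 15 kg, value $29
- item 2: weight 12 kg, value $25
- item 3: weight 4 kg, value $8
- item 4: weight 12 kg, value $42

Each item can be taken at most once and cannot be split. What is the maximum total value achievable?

$79

This is a 0/1 knapsack; check combinations near the capacity.
- item 1+item 3+item 4: weight 15+4+12=31, value 29+8+42=79
- item 2+item 3+item 4: weight 12+4+12=28, value 25+8+42=75
- item 1+item 4: weight 15+12=27, value 29+42=71
Best: $79.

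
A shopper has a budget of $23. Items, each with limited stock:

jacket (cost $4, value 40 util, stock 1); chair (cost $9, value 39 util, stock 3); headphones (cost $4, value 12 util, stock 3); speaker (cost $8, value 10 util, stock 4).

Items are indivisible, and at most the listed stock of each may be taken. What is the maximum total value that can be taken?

118 util

Top feasible selections:
- 1×jacket + 2×chair: cost 22, value 118
- 1×jacket + 1×chair + 2×headphones: cost 21, value 103
Best: 118 util.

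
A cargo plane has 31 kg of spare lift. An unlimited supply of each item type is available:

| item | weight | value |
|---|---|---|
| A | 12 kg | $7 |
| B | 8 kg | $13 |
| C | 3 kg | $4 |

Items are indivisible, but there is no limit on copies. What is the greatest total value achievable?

Best value-per-unit is B at 13/8; filling with it alone gives 3×13 = 39.
Optimal mix: 3×B + 2×C → weight 30, value 47.

$47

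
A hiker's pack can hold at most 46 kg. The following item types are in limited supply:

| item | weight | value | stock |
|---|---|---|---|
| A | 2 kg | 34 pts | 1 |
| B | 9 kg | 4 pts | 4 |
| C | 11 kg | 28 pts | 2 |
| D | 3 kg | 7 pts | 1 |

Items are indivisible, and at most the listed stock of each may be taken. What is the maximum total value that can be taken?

105 pts

Best selections within weight 46 and stock limits:
- 1×A + 2×B + 2×C + 1×D: weight 45, value 105
- 1×A + 1×B + 2×C + 1×D: weight 36, value 101
- 1×A + 2×B + 2×C: weight 42, value 98
Best: 105 pts.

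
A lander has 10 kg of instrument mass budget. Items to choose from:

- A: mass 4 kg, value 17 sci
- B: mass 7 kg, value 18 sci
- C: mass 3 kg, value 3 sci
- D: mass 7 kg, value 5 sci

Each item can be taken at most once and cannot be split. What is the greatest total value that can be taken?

21 sci

Check high-value combinations within 10 kg:
- B+C: mass 7+3=10, value 18+3=21
- A+C: mass 4+3=7, value 17+3=20
- B: mass 7, value 18
- A: mass 4, value 17
Best: 21 sci.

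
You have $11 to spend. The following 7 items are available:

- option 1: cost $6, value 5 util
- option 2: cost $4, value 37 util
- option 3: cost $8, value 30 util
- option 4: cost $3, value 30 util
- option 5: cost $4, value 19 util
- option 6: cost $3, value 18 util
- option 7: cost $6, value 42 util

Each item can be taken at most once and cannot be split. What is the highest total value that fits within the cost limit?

86 util

Check high-value combinations within $11:
- option 2+option 4+option 5: cost 4+3+4=11, value 37+30+19=86
- option 2+option 4+option 6: cost 4+3+3=10, value 37+30+18=85
- option 2+option 7: cost 4+6=10, value 37+42=79
Best: 86 util.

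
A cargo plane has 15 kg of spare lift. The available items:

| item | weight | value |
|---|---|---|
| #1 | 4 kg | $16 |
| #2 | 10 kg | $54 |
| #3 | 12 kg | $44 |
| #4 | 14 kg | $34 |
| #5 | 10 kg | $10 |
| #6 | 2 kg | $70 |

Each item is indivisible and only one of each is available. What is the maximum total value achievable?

$124

Check high-value combinations within 15 kg:
- #2+#6: weight 10+2=12, value 54+70=124
- #3+#6: weight 12+2=14, value 44+70=114
- #1+#6: weight 4+2=6, value 16+70=86
- #5+#6: weight 10+2=12, value 10+70=80
- #6: weight 2, value 70
Best: $124.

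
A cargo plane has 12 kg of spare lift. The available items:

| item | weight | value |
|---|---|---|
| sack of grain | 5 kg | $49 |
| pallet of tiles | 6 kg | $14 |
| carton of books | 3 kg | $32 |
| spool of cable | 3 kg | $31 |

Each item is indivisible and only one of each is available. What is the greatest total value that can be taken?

$112

This is a 0/1 knapsack; check combinations near the capacity.
- sack of grain+carton of books+spool of cable: weight 5+3+3=11, value 49+32+31=112
- sack of grain+carton of books: weight 5+3=8, value 49+32=81
- sack of grain+spool of cable: weight 5+3=8, value 49+31=80
- pallet of tiles+carton of books+spool of cable: weight 6+3+3=12, value 14+32+31=77
Best: $112.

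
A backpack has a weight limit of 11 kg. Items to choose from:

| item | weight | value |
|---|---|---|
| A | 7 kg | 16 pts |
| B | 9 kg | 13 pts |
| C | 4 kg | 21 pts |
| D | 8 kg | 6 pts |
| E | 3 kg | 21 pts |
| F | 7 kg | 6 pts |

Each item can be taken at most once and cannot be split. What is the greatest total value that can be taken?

Check high-value combinations within 11 kg:
- C+E: weight 4+3=7, value 21+21=42
- A+E: weight 7+3=10, value 16+21=37
- A+C: weight 7+4=11, value 16+21=37
- E+F: weight 3+7=10, value 21+6=27
Best: 42 pts.

42 pts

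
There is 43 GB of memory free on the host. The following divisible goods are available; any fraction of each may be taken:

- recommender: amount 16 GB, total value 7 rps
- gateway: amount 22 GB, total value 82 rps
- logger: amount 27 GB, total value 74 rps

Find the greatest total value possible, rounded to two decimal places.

139.56

Take in order of value per unit:
- gateway (82/22 per unit): all 22 → value 82, running total 82.00
- logger (74/27 per unit): 21 of 27 → value 21×74/27 = 57.5556, running total 139.56
Total 139.56.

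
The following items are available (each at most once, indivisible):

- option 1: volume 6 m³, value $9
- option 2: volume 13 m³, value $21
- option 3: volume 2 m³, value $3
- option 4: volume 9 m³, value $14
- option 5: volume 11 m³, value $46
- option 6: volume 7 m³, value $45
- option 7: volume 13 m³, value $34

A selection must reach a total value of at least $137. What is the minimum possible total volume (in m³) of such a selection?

Subsets with value ≥ 137, sorted by total volume:
- option 1+option 3+option 5+option 6+option 7: volume 39, value 137
- option 4+option 5+option 6+option 7: volume 40, value 139
- option 3+option 4+option 5+option 6+option 7: volume 42, value 142
- option 2+option 5+option 6+option 7: volume 44, value 146
Minimum volume: 39 m³.

39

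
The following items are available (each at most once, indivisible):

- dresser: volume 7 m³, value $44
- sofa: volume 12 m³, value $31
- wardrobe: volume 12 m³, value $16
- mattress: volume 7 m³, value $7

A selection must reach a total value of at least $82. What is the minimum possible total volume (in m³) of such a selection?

26

Subsets with value ≥ 82, sorted by total volume:
- dresser+sofa+mattress: volume 26, value 82
- dresser+sofa+wardrobe: volume 31, value 91
- dresser+sofa+wardrobe+mattress: volume 38, value 98
Minimum volume: 26 m³.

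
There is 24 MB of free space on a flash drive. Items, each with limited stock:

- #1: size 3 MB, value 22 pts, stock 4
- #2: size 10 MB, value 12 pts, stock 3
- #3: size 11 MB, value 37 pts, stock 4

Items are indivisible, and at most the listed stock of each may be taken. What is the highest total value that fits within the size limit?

Best selections within size 24 and stock limits:
- 4×#1 + 1×#3: size 23, value 125
- 3×#1 + 1×#3: size 20, value 103
- 4×#1 + 1×#2: size 22, value 100
- 4×#1: size 12, value 88
Best: 125 pts.

125 pts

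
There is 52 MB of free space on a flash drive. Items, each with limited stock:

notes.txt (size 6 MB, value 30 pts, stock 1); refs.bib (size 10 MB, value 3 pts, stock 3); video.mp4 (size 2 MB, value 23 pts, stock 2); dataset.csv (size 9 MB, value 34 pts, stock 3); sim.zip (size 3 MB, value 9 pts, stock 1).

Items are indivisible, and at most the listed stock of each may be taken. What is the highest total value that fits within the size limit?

Best selections within size 52 and stock limits:
- 1×notes.txt + 1×refs.bib + 2×video.mp4 + 3×dataset.csv + 1×sim.zip: size 50, value 190
- 1×notes.txt + 2×video.mp4 + 3×dataset.csv + 1×sim.zip: size 40, value 187
- 1×notes.txt + 1×refs.bib + 2×video.mp4 + 3×dataset.csv: size 47, value 181
- 1×notes.txt + 2×video.mp4 + 3×dataset.csv: size 37, value 178
Best: 190 pts.

190 pts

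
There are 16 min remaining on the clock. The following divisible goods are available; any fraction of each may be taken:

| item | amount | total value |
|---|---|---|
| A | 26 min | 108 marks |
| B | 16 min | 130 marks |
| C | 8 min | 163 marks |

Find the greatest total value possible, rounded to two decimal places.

Take in order of value per unit:
- C (163/8 per unit): all 8 → value 163, running total 163.00
- B (130/16 per unit): 8 of 16 → value 8×130/16 = 65.0000, running total 228.00
Total 228.00.

228.00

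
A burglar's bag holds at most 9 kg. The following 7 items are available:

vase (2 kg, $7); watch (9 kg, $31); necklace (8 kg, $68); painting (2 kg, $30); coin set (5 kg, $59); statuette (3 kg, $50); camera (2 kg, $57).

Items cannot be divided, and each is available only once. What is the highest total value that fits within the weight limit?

This is a 0/1 knapsack; check combinations near the capacity.
- painting+coin set+camera: weight 2+5+2=9, value 30+59+57=146
- vase+painting+statuette+camera: weight 2+2+3+2=9, value 7+30+50+57=144
- painting+statuette+camera: weight 2+3+2=7, value 30+50+57=137
- vase+coin set+camera: weight 2+5+2=9, value 7+59+57=123
Best: $146.

$146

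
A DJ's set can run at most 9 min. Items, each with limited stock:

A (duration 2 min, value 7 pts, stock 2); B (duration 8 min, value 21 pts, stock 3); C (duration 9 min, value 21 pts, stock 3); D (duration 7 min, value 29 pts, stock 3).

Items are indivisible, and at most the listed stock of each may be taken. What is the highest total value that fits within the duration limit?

36 pts

Top feasible selections:
- 1×A + 1×D: duration 9, value 36
- 1×D: duration 7, value 29
Best: 36 pts.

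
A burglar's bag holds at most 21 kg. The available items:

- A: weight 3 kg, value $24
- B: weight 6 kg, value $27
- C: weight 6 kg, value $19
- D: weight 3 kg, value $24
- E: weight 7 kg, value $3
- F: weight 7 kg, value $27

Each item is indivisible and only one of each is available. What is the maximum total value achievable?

Check high-value combinations within 21 kg:
- A+B+D+F: weight 3+6+3+7=19, value 24+27+24+27=102
- A+B+C+D: weight 3+6+6+3=18, value 24+27+19+24=94
- A+C+D+F: weight 3+6+3+7=19, value 24+19+24+27=94
- A+B+F: weight 3+6+7=16, value 24+27+27=78
- B+D+F: weight 6+3+7=16, value 27+24+27=78
Best: $102.

$102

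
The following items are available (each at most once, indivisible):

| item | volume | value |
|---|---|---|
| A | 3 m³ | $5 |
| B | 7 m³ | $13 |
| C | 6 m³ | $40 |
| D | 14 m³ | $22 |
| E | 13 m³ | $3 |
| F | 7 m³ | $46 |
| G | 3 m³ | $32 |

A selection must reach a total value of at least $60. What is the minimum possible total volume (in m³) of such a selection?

9

Subsets with value ≥ 60, sorted by total volume:
- C+G: volume 9, value 72
- F+G: volume 10, value 78
- A+C+G: volume 12, value 77
Minimum volume: 9 m³.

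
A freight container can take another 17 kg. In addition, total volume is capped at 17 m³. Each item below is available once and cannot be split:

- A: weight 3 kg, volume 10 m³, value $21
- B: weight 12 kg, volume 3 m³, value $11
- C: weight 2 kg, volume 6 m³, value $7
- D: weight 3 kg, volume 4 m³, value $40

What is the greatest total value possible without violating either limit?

$61

Feasible sets respecting both limits:
- A+D: weight 6, volume 14, value 61
- B+C+D: weight 17, volume 13, value 58
- B+D: weight 15, volume 7, value 51
- C+D: weight 5, volume 10, value 47
Best: $61.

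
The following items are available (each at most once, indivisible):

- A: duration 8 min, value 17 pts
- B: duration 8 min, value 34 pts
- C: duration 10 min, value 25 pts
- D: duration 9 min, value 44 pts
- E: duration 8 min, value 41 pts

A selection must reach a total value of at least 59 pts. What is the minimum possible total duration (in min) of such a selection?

Subsets with value ≥ 59, sorted by total duration:
- B+E: duration 16, value 75
- D+E: duration 17, value 85
- B+D: duration 17, value 78
Minimum duration: 16 min.

16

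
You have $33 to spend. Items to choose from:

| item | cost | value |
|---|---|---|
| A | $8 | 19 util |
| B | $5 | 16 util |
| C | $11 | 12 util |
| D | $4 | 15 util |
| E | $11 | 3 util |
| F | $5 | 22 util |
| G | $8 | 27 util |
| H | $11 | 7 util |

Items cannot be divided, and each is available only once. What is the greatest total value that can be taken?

99 util

Check high-value combinations within $33:
- A+B+D+F+G: cost 8+5+4+5+8=30, value 19+16+15+22+27=99
- B+C+D+F+G: cost 5+11+4+5+8=33, value 16+12+15+22+27=92
- B+D+F+G+H: cost 5+4+5+8+11=33, value 16+15+22+27+7=87
Best: 99 util.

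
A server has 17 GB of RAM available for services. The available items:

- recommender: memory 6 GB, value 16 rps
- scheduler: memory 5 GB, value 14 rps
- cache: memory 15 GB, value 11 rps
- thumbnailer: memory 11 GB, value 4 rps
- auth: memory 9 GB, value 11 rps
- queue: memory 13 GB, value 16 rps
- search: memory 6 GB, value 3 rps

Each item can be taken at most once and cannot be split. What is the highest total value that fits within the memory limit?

33 rps

This is a 0/1 knapsack; check combinations near the capacity.
- recommender+scheduler+search: memory 6+5+6=17, value 16+14+3=33
- recommender+scheduler: memory 6+5=11, value 16+14=30
- recommender+auth: memory 6+9=15, value 16+11=27
Best: 33 rps.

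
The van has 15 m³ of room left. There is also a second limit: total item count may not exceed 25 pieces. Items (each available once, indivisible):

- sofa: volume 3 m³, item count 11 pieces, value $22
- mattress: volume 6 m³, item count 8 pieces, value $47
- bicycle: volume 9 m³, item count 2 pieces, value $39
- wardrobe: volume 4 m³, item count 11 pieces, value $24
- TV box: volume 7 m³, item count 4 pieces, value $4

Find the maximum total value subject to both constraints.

$86

Feasible sets respecting both limits:
- mattress+bicycle: volume 15, item count 10, value 86
- mattress+wardrobe: volume 10, item count 19, value 71
- sofa+mattress: volume 9, item count 19, value 69
- bicycle+wardrobe: volume 13, item count 13, value 63
Best: $86.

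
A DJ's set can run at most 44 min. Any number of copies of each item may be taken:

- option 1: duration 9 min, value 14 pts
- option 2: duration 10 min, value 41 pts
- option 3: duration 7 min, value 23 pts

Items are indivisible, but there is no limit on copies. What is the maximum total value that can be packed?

169 pts

Best value-per-unit is option 2 at 41/10; filling with it alone gives 4×41 = 164.
Optimal mix: 3×option 2 + 2×option 3 → duration 44, value 169.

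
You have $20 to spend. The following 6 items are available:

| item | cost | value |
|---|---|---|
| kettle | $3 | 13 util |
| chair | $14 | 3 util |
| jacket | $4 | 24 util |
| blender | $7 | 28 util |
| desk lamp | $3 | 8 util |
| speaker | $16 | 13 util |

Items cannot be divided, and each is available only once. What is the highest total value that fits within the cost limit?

Check high-value combinations within $20:
- kettle+jacket+blender+desk lamp: cost 3+4+7+3=17, value 13+24+28+8=73
- kettle+jacket+blender: cost 3+4+7=14, value 13+24+28=65
- jacket+blender+desk lamp: cost 4+7+3=14, value 24+28+8=60
Best: 73 util.

73 util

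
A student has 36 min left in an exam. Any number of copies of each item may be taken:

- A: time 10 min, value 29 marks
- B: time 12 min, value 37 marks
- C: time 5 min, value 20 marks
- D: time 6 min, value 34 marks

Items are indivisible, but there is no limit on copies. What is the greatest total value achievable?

204 marks

Best value-per-unit is D at 34/6, and filling with it alone uses time 6×6=36. No mix of the others beats 6×34 = 204.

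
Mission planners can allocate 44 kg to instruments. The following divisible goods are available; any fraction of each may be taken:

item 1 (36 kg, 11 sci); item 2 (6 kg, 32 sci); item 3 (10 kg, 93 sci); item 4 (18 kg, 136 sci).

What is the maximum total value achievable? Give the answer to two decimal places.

Take in order of value per unit:
- item 3 (93/10 per unit): all 10 → value 93, running total 93.00
- item 4 (136/18 per unit): all 18 → value 136, running total 229.00
- item 2 (32/6 per unit): all 6 → value 32, running total 261.00
- item 1 (11/36 per unit): 10 of 36 → value 10×11/36 = 3.0556, running total 264.06
Total 264.06.

264.06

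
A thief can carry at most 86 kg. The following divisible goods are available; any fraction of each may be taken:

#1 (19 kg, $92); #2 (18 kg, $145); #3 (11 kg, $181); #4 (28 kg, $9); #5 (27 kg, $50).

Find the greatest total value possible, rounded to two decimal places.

471.54

Take in order of value per unit:
- #3 (181/11 per unit): all 11 → value 181, running total 181.00
- #2 (145/18 per unit): all 18 → value 145, running total 326.00
- #1 (92/19 per unit): all 19 → value 92, running total 418.00
- #5 (50/27 per unit): all 27 → value 50, running total 468.00
- #4 (9/28 per unit): 11 of 28 → value 11×9/28 = 3.5357, running total 471.54
Total 471.54.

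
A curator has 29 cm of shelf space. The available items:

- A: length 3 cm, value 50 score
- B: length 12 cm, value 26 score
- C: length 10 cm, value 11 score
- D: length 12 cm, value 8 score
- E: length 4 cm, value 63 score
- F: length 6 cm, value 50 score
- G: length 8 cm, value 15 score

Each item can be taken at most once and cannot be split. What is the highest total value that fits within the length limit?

Check high-value combinations within 29 cm:
- A+B+E+F: length 3+12+4+6=25, value 50+26+63+50=189
- A+E+F+G: length 3+4+6+8=21, value 50+63+50+15=178
- A+C+E+F: length 3+10+4+6=23, value 50+11+63+50=174
- A+D+E+F: length 3+12+4+6=25, value 50+8+63+50=171
- A+E+F: length 3+4+6=13, value 50+63+50=163
Best: 189 score.

189 score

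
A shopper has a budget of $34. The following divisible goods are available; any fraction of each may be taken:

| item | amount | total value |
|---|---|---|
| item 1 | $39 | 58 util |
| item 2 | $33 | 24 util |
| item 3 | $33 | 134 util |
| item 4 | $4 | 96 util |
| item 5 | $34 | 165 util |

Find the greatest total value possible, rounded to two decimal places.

Take in order of value per unit:
- item 4 (96/4 per unit): all 4 → value 96, running total 96.00
- item 5 (165/34 per unit): 30 of 34 → value 30×165/34 = 145.5882, running total 241.59
Total 241.59.

241.59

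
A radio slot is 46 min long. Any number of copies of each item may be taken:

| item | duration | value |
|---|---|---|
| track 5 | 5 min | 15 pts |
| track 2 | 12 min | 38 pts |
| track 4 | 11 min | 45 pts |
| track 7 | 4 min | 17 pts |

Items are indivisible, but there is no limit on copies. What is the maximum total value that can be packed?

192 pts

Best value-per-unit is track 7 at 17/4; filling with it alone gives 11×17 = 187.
Optimal mix: 2×track 4 + 6×track 7 → duration 46, value 192.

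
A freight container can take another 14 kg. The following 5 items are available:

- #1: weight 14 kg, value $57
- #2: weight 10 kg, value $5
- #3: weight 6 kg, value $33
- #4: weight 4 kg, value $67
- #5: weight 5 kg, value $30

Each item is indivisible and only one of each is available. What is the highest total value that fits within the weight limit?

Check high-value combinations within 14 kg:
- #3+#4: weight 6+4=10, value 33+67=100
- #4+#5: weight 4+5=9, value 67+30=97
- #2+#4: weight 10+4=14, value 5+67=72
- #4: weight 4, value 67
Best: $100.

$100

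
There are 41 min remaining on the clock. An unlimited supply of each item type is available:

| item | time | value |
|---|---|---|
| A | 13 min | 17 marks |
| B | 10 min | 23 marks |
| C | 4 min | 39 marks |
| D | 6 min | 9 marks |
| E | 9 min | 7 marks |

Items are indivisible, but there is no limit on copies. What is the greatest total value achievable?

390 marks

Best value-per-unit is C at 39/4, and filling with it alone uses time 10×4=40. No mix of the others beats 10×39 = 390.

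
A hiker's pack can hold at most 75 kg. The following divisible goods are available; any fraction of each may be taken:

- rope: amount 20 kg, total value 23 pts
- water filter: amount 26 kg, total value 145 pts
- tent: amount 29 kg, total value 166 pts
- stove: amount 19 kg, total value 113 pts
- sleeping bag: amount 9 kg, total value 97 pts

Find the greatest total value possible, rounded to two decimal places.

Take in order of value per unit:
- sleeping bag (97/9 per unit): all 9 → value 97, running total 97.00
- stove (113/19 per unit): all 19 → value 113, running total 210.00
- tent (166/29 per unit): all 29 → value 166, running total 376.00
- water filter (145/26 per unit): 18 of 26 → value 18×145/26 = 100.3846, running total 476.38
Total 476.38.

476.38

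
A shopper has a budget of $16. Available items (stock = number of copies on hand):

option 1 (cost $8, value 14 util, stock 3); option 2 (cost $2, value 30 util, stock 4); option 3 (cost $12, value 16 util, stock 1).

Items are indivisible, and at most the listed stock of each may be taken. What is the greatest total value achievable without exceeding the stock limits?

134 util

Best selections within cost 16 and stock limits:
- 1×option 1 + 4×option 2: cost 16, value 134
- 4×option 2: cost 8, value 120
Best: 134 util.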